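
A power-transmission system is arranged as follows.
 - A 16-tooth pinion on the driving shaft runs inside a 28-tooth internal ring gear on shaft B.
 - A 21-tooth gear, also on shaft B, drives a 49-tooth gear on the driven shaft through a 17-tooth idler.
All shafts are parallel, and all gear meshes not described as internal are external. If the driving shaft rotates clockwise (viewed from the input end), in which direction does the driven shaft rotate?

the driving shaft → shaft B: internal mesh, same direction → CW.
shaft B → the driven shaft: driver → idler → driven is 2 external meshes, 2 reversals → CW.
2 reversals in total — an even number — so the driven shaft turns the same way as the driving shaft.

clockwise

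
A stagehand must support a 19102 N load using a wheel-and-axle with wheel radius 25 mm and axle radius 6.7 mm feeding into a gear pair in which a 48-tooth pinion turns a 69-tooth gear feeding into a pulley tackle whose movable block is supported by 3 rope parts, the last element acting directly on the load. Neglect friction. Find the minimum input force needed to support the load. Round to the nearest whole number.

Wheel-and-axle MA = R/r = 25/6.7 = 3.7313.
Gear pair MA = 69/48 = 1.4375.
Block-and-tackle MA = number of supporting rope parts = 3.
Combined ideal MA = 3.7313 × 1.4375 × 3 = 16.091.
Effort = load / MA = 19102 / 16.091 = 1187.1 N.

1187 N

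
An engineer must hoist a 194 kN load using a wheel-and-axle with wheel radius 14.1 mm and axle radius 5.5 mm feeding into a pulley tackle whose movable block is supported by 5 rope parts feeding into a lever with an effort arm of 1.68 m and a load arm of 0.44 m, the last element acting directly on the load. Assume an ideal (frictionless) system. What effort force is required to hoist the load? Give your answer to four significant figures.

Wheel-and-axle MA = R/r = 14.1/5.5 = 2.5636.
Block-and-tackle MA = number of supporting rope parts = 5.
Lever MA = effort arm / load arm = 1.68/0.44 = 3.8182.
Combined ideal MA = 2.5636 × 5 × 3.8182 = 48.942.
Effort = load / MA = 194 / 48.942 = 3.9639 kN.

3.964 kN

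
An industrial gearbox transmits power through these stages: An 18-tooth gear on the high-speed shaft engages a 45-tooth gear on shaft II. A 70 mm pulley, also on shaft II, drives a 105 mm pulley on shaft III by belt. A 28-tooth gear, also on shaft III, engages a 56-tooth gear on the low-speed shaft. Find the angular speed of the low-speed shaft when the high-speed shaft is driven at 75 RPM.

Gear mesh: ratio = 45/18 = 2.5, so shaft II turns at 75 / 2.5 = 30 RPM.
Belt: ratio = 105/70 = 1.5, so shaft III turns at 30 / 1.5 = 20 RPM.
Gear mesh: ratio = 56/28 = 2, so the low-speed shaft turns at 20 / 2 = 10 RPM.

10 RPM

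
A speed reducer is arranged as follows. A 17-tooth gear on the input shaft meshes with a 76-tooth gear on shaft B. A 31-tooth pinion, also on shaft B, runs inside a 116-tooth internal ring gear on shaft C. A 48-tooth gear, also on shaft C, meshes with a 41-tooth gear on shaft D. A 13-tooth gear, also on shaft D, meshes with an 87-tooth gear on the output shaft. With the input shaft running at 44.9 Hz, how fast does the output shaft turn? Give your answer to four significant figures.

gear mesh 76/17 = 4.4706 → 44.9/4.4706 = 10.043 Hz
internal gear 116/31 = 3.7419 → 10.043/3.7419 = 2.684 Hz
gear mesh 41/48 = 0.85417 → 2.684/0.85417 = 3.1423 Hz
gear mesh 87/13 = 6.6923 → 3.1423/6.6923 = 0.46953 Hz

0.4695 Hz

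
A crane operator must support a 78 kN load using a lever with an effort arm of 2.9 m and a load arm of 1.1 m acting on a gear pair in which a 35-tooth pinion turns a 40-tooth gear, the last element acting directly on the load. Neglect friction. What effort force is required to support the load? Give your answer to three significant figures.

25.9 kN

Lever MA = effort arm / load arm = 2.9/1.1 = 2.6364.
Gear pair MA = 40/35 = 1.1429.
Combined ideal MA = 2.6364 × 1.1429 = 3.013.
Effort = load / MA = 78 / 3.013 = 25.888 kN.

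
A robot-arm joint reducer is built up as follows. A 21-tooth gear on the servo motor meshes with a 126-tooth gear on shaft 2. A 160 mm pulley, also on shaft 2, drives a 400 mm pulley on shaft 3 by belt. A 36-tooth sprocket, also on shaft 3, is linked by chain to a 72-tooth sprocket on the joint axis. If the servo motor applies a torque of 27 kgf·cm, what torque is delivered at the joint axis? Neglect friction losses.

810 kgf·cm

gear mesh 126/21 = 6 → τ = 27·6 = 162 kgf·cm
belt 400/160 = 2.5 → τ = 162·2.5 = 405 kgf·cm
chain 72/36 = 2 → τ = 405·2 = 810 kgf·cm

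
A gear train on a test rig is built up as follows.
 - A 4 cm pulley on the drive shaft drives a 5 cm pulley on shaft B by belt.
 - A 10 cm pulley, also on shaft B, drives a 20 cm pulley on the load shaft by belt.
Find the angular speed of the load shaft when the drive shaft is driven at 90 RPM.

36 RPM

belt 5/4 = 1.25 → 90/1.25 = 72 RPM
belt 20/10 = 2 → 72/2 = 36 RPM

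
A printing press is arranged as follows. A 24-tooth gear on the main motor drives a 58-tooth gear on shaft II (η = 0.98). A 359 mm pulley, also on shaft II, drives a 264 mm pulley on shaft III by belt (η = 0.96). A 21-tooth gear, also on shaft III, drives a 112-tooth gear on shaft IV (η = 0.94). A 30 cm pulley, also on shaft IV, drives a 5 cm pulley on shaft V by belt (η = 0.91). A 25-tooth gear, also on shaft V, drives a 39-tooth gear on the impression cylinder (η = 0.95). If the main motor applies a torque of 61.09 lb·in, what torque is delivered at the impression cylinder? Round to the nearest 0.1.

gear mesh 58/24 = 2.4167 → τ = 61.09·2.4167·0.98 = 144.68 lb·in
belt 264/359 = 0.73538 → τ = 144.68·0.73538·0.96 = 102.14 lb·in
gear mesh 112/21 = 5.3333 → τ = 102.14·5.3333·0.94 = 512.06 lb·in
belt 5/30 = 0.16667 → τ = 512.06·0.16667·0.91 = 77.662 lb·in
gear mesh 39/25 = 1.56 → τ = 77.662·1.56·0.95 = 115.1 lb·in

115.1 lb·in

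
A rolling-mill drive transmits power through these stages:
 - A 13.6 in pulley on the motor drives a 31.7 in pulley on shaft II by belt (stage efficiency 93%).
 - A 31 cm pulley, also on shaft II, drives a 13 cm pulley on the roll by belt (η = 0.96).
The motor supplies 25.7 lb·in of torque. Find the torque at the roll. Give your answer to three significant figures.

22.4 lb·in

After the belt (31.7/13.6): 25.7 × 2.3309 × 0.93 = 55.71 lb·in
After the belt (13/31): 55.71 × 0.41935 × 0.96 = 22.428 lb·in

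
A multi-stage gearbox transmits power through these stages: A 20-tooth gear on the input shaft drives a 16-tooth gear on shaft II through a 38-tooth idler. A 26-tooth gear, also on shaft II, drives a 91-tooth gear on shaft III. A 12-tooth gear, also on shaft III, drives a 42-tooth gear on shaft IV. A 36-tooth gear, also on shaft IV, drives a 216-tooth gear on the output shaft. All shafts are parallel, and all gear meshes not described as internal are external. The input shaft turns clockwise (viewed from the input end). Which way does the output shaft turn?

the input shaft → shaft II: driver → idler → driven is 2 external meshes, 2 reversals → CW.
shaft II → shaft III: external mesh, 1 reversal → CCW.
shaft III → shaft IV: external mesh, 1 reversal → CW.
shaft IV → the output shaft: external mesh, 1 reversal → CCW.
5 reversals in total — an odd number — so the output shaft turns opposite to the input shaft.

counterclockwise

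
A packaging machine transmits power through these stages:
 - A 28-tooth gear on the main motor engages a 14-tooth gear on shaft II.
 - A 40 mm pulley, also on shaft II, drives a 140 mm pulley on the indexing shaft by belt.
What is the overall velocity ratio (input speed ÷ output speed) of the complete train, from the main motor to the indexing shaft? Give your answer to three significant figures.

Each stage contributes driven/driver: gear mesh 14/28 = 0.5, belt 140/40 = 3.5.
Overall: 0.5 × 3.5 = 1.75.

1.75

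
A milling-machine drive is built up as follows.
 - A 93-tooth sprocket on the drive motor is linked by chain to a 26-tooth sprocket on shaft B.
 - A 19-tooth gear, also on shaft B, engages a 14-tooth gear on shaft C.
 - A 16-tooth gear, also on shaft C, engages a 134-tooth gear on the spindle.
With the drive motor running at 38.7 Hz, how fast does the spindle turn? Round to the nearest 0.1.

the drive motor → shaft B (chain, 26/93): 38.7 ÷ 0.27957 = 138.43 Hz
shaft B → shaft C (gear mesh, 14/19): 138.43 ÷ 0.73684 = 187.87 Hz
shaft C → the spindle (gear mesh, 134/16): 187.87 ÷ 8.375 = 22.432 Hz

22.4 Hz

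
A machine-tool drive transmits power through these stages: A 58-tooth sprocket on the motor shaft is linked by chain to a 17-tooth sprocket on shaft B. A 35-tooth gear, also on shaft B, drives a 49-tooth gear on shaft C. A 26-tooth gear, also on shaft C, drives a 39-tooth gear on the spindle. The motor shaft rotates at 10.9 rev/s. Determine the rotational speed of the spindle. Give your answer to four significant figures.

17.71 rev/s

Chain: ratio = 17/58 = 0.2931, so shaft B turns at 10.9 / 0.2931 = 37.188 rev/s.
Gear mesh: ratio = 49/35 = 1.4, so shaft C turns at 37.188 / 1.4 = 26.563 rev/s.
Gear mesh: ratio = 39/26 = 1.5, so the spindle turns at 26.563 / 1.5 = 17.709 rev/s.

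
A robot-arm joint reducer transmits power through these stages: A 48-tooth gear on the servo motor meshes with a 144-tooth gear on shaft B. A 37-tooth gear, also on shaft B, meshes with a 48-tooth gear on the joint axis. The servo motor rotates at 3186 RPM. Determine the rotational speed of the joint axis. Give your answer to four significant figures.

the servo motor → shaft B (gear mesh, 144/48): 3186 ÷ 3 = 1062 RPM
shaft B → the joint axis (gear mesh, 48/37): 1062 ÷ 1.2973 = 818.62 RPM

818.6 RPM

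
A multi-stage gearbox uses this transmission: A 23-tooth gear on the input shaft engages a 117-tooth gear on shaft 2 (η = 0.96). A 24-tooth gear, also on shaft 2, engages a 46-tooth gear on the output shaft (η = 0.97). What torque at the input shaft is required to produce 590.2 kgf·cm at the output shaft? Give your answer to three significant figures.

Overall ratio R = 5.087 × 1.9167 = 9.75; overall efficiency η = 0.96 × 0.97 = 0.9312.
Input torque = output torque / (R × η) = 590.2 / (9.75 × 0.9312) = 65.006 kgf·cm.

65.0 kgf·cm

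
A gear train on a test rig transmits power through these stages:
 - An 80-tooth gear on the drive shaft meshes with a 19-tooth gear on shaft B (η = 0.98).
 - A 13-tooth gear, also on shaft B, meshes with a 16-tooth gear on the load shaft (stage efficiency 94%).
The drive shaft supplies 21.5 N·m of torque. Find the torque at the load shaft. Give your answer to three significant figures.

5.79 N·m

After the gear mesh (19/80): 21.5 × 0.2375 × 0.98 = 5.0041 N·m
After the gear mesh (16/13): 5.0041 × 1.2308 × 0.94 = 5.7894 N·m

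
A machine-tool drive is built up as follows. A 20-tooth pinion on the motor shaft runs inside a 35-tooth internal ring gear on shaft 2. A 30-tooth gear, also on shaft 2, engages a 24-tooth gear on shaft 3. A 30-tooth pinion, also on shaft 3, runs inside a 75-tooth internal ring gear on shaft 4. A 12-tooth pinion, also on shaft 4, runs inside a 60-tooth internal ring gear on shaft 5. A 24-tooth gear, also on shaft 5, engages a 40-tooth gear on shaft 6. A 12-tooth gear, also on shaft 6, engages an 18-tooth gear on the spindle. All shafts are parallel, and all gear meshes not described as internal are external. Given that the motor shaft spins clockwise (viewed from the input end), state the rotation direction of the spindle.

the motor shaft → shaft 2: internal mesh, same direction → CW.
shaft 2 → shaft 3: external mesh, 1 reversal → CCW.
shaft 3 → shaft 4: internal mesh, same direction → CCW.
shaft 4 → shaft 5: internal mesh, same direction → CCW.
shaft 5 → shaft 6: external mesh, 1 reversal → CW.
shaft 6 → the spindle: external mesh, 1 reversal → CCW.
3 reversals in total — an odd number — so the spindle turns opposite to the motor shaft.

counterclockwise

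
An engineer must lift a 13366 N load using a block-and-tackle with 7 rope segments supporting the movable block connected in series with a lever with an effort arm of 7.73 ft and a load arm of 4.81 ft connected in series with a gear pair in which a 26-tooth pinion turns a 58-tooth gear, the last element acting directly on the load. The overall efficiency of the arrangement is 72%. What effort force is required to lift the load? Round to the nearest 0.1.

Block-and-tackle MA = number of supporting rope parts = 7.
Lever MA = effort arm / load arm = 7.73/4.81 = 1.6071.
Gear pair MA = 58/26 = 2.2308.
Combined ideal MA = 7 × 1.6071 × 2.2308 = 25.095.
Actual MA = 25.095 × 0.72 = 18.068.
Effort = load / actual MA = 13366 / 18.068 = 739.74 N.

739.7 N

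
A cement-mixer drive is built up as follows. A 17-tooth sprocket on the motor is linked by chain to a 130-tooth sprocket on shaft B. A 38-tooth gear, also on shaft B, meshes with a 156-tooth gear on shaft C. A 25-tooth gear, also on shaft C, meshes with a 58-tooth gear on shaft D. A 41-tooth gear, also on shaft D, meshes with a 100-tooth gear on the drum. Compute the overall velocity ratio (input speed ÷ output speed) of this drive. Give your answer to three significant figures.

Each stage contributes driven/driver: chain 130/17 = 7.6471, gear mesh 156/38 = 4.1053, gear mesh 58/25 = 2.32, gear mesh 100/41 = 2.439.
Overall: 7.6471 × 4.1053 × 2.32 × 2.439 = 177.64.

178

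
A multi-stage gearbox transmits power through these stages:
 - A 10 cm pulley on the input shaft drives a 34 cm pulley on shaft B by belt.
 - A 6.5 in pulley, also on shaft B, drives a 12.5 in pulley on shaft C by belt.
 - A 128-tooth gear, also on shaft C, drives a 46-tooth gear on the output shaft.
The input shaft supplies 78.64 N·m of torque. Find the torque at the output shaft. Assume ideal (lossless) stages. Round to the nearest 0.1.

184.8 N·m

Belt: ratio = 34/10 = 3.4; torque at shaft B = 78.64 × 3.4 = 267.38 N·m.
Belt: ratio = 12.5/6.5 = 1.9231; torque at shaft C = 267.38 × 1.9231 = 514.18 N·m.
Gear mesh: ratio = 46/128 = 0.35938; torque at the output shaft = 514.18 × 0.35938 = 184.79 N·m.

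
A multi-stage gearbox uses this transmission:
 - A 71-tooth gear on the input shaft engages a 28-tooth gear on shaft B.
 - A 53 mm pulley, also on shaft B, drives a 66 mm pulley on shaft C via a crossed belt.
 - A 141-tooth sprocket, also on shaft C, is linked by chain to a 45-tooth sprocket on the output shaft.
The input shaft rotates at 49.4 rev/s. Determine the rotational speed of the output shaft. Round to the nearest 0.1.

Gear mesh: ratio = 28/71 = 0.39437, so shaft B turns at 49.4 / 0.39437 = 125.26 rev/s.
Belt: ratio = 66/53 = 1.2453, so shaft C turns at 125.26 / 1.2453 = 100.59 rev/s.
Chain: ratio = 45/141 = 0.31915, so the output shaft turns at 100.59 / 0.31915 = 315.19 rev/s.

315.2 rev/s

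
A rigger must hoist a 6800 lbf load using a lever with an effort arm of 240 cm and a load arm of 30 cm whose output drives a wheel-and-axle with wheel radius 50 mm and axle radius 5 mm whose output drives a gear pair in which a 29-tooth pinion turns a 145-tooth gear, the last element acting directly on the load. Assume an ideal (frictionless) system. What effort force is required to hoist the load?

Lever MA = effort arm / load arm = 240/30 = 8.
Wheel-and-axle MA = R/r = 50/5 = 10.
Gear pair MA = 145/29 = 5.
Combined ideal MA = 8 × 10 × 5 = 400.
Effort = load / MA = 6800 / 400 = 17 lbf.

17 lbf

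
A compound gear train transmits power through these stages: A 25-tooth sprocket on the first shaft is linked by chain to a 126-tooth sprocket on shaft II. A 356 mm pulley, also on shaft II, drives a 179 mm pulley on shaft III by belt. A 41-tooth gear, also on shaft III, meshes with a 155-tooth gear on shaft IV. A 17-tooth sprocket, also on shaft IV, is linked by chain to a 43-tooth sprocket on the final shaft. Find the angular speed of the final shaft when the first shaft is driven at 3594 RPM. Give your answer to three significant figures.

148 RPM

the first shaft → shaft II (chain, 126/25): 3594 ÷ 5.04 = 713.1 RPM
shaft II → shaft III (belt, 179/356): 713.1 ÷ 0.50281 = 1418.2 RPM
shaft III → shaft IV (gear mesh, 155/41): 1418.2 ÷ 3.7805 = 375.14 RPM
shaft IV → the final shaft (chain, 43/17): 375.14 ÷ 2.5294 = 148.31 RPM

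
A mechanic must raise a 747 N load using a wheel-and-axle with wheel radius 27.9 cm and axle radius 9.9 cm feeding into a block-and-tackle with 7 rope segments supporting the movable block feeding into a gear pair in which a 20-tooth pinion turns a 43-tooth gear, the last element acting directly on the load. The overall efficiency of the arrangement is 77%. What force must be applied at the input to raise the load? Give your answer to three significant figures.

Wheel-and-axle MA = R/r = 27.9/9.9 = 2.8182.
Block-and-tackle MA = number of supporting rope parts = 7.
Gear pair MA = 43/20 = 2.15.
Combined ideal MA = 2.8182 × 7 × 2.15 = 42.414.
Actual MA = 42.414 × 0.77 = 32.659.
Effort = load / actual MA = 747 / 32.659 = 22.873 N.

22.9 N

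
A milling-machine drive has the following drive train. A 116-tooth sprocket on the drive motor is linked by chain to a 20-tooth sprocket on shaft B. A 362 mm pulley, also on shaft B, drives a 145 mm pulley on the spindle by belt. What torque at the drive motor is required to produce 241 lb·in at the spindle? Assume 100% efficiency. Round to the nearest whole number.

3490 lb·in

Overall ratio R = 0.17241 × 0.40055 = 0.069061.
Input torque = output torque / R = 241 / 0.069061 = 3489.7 lb·in.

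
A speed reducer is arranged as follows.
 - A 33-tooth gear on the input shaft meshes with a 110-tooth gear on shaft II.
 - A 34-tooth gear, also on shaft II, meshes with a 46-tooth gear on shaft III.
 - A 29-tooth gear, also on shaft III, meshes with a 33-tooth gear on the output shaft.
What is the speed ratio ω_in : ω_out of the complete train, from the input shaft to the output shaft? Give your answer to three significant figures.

Each stage contributes driven/driver: gear mesh 110/33 = 3.3333, gear mesh 46/34 = 1.3529, gear mesh 33/29 = 1.1379.
Overall: 3.3333 × 1.3529 × 1.1379 = 5.1318.

5.13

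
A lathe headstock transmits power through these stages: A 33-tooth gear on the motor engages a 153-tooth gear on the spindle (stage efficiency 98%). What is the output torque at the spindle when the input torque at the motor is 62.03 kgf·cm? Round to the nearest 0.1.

281.8 kgf·cm

After the gear mesh (153/33): 62.03 × 4.6364 × 0.98 = 281.84 kgf·cm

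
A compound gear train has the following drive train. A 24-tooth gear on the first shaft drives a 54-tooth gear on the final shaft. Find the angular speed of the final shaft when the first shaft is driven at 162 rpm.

72 rpm

the first shaft → the final shaft (gear mesh, 54/24): 162 ÷ 2.25 = 72 rpm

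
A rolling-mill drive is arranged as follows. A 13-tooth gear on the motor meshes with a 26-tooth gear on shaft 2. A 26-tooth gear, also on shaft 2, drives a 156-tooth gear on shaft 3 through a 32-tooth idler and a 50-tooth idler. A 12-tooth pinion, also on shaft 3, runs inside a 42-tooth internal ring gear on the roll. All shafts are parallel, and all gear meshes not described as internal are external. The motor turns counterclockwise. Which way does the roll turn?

counterclockwise

the motor → shaft 2: external mesh, 1 reversal → CW.
shaft 2 → shaft 3: driver → idler → idler → driven is 3 external meshes, 3 reversals → CCW.
shaft 3 → the roll: internal mesh, same direction → CCW.
4 reversals in total — an even number — so the roll turns the same way as the motor.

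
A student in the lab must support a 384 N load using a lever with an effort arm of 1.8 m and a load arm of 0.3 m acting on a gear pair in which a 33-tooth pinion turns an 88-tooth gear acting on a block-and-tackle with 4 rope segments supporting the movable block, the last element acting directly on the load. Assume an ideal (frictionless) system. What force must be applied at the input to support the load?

Lever MA = effort arm / load arm = 1.8/0.3 = 6.
Gear pair MA = 88/33 = 2.6667.
Block-and-tackle MA = number of supporting rope parts = 4.
Combined ideal MA = 6 × 2.6667 × 4 = 64.
Effort = load / MA = 384 / 64 = 6 N.

6 N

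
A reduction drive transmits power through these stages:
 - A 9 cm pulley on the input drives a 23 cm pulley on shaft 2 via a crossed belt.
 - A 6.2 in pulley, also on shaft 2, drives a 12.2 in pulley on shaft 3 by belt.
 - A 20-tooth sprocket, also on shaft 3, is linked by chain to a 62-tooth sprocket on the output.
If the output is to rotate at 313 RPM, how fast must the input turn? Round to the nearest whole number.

Overall ratio R = 2.5556 × 1.9677 × 3.1 = 15.589.
Required input speed = output speed × R = 313 × 15.589 = 4879.3 RPM.

4879 RPM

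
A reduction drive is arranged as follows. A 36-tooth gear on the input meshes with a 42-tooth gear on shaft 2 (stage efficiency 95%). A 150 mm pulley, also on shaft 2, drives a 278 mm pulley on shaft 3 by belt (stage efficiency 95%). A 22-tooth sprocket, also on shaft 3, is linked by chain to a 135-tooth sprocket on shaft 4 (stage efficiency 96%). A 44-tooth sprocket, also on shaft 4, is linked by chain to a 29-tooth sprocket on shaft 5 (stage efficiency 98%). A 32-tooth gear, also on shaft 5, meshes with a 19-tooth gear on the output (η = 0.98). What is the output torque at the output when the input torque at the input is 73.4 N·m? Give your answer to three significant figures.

After the gear mesh (42/36): 73.4 × 1.1667 × 0.95 = 81.352 N·m
After the belt (278/150): 81.352 × 1.8533 × 0.95 = 143.23 N·m
After the chain (135/22): 143.23 × 6.1364 × 0.96 = 843.77 N·m
After the chain (29/44): 843.77 × 0.65909 × 0.98 = 545 N·m
After the gear mesh (19/32): 545 × 0.59375 × 0.98 = 317.12 N·m

317 N·m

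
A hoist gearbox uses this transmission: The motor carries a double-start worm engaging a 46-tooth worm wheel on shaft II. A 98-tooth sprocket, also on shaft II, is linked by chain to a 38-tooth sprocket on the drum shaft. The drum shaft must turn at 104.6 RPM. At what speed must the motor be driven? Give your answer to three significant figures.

Overall ratio R = 23 × 0.38776 = 8.9184.
Required input speed = output speed × R = 104.6 × 8.9184 = 932.86 RPM.

933 RPM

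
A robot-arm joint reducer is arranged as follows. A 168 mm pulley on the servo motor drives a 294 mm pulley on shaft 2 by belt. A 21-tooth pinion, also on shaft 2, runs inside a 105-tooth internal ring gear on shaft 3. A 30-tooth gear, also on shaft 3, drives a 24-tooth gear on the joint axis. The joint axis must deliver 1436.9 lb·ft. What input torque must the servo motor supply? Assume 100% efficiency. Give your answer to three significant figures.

205 lb·ft

Overall ratio R = 1.75 × 5 × 0.8 = 7.
Input torque = output torque / R = 1436.9 / 7 = 205.27 lb·ft.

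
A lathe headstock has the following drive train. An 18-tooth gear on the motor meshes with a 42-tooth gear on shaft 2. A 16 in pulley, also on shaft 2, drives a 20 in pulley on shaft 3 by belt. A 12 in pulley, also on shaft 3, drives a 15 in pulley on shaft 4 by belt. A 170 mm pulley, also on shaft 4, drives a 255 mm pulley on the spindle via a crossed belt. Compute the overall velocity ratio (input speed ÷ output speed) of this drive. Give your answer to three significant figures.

5.47

Each stage contributes driven/driver: gear mesh 42/18 = 2.3333, belt 20/16 = 1.25, belt 15/12 = 1.25, belt 255/170 = 1.5.
Overall: 2.3333 × 1.25 × 1.25 × 1.5 = 5.4688.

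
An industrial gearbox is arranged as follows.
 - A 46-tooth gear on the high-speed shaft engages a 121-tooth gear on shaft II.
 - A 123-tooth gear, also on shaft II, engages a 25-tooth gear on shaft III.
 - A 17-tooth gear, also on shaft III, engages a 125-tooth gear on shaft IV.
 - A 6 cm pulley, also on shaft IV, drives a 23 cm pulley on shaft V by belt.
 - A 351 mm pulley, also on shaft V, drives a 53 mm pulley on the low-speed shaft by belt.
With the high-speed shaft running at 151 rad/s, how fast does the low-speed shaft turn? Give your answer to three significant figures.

66.4 rad/s

the high-speed shaft → shaft II (gear mesh, 121/46): 151 ÷ 2.6304 = 57.405 rad/s
shaft II → shaft III (gear mesh, 25/123): 57.405 ÷ 0.20325 = 282.43 rad/s
shaft III → shaft IV (gear mesh, 125/17): 282.43 ÷ 7.3529 = 38.411 rad/s
shaft IV → shaft V (belt, 23/6): 38.411 ÷ 3.8333 = 10.02 rad/s
shaft V → the low-speed shaft (belt, 53/351): 10.02 ÷ 0.151 = 66.36 rad/s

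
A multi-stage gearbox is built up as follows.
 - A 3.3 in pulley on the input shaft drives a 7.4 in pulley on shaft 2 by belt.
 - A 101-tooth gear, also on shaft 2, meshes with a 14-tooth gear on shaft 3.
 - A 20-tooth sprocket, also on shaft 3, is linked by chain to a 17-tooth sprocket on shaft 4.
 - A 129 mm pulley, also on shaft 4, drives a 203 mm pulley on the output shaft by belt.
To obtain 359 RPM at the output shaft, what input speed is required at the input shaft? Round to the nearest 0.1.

149.3 RPM

Overall ratio R = 2.2424 × 0.13861 × 0.85 × 1.5736 = 0.41577.
Required input speed = output speed × R = 359 × 0.41577 = 149.26 RPM.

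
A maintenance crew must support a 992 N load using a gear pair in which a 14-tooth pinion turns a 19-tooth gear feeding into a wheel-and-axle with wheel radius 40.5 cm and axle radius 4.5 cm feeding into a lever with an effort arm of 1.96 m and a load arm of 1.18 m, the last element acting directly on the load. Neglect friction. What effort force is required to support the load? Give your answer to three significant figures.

Gear pair MA = 19/14 = 1.3571.
Wheel-and-axle MA = R/r = 40.5/4.5 = 9.
Lever MA = effort arm / load arm = 1.96/1.18 = 1.661.
Combined ideal MA = 1.3571 × 9 × 1.661 = 20.288.
Effort = load / MA = 992 / 20.288 = 48.896 N.

48.9 N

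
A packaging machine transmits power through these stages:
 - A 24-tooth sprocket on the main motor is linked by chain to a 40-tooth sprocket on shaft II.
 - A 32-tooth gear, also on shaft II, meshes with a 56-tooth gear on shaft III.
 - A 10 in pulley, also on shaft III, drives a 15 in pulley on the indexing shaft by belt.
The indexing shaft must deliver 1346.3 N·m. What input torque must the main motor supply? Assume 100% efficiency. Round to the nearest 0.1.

307.7 N·m

Overall ratio R = 1.6667 × 1.75 × 1.5 = 4.375.
Input torque = output torque / R = 1346.3 / 4.375 = 307.73 N·m.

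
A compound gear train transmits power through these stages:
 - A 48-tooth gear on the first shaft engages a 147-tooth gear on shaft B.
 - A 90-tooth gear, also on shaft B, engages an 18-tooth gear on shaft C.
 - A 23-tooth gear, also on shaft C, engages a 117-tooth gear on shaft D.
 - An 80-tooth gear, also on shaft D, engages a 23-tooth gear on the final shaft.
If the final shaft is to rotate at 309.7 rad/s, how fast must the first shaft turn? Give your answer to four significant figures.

Overall ratio R = 3.0625 × 0.2 × 5.087 × 0.2875 = 0.89578.
Required input speed = output speed × R = 309.7 × 0.89578 = 277.42 rad/s.

277.4 rad/s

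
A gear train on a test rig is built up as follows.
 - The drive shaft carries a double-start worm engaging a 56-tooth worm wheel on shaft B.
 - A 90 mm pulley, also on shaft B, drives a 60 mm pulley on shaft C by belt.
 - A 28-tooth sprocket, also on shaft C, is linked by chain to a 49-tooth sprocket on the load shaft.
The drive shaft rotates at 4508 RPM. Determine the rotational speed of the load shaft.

138 RPM

the drive shaft → shaft B (worm, 56/2): 4508 ÷ 28 = 161 RPM
shaft B → shaft C (belt, 60/90): 161 ÷ 0.66667 = 241.5 RPM
shaft C → the load shaft (chain, 49/28): 241.5 ÷ 1.75 = 138 RPM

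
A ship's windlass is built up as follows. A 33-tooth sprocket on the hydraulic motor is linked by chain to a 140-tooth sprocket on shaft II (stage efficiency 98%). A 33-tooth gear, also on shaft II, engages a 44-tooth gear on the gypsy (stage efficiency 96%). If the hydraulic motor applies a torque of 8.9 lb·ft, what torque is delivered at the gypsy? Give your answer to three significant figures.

47.4 lb·ft

Chain: ratio = 140/33 = 4.2424; torque at shaft II = 8.9 × 4.2424 × 0.98 = 37.002 lb·ft.
Gear mesh: ratio = 44/33 = 1.3333; torque at the gypsy = 37.002 × 1.3333 × 0.96 = 47.363 lb·ft.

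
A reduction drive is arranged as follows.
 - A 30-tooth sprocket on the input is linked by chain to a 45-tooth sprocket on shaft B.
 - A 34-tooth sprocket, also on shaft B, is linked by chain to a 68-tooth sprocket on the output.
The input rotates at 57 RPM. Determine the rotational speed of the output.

19 RPM

the input → shaft B (chain, 45/30): 57 ÷ 1.5 = 38 RPM
shaft B → the output (chain, 68/34): 38 ÷ 2 = 19 RPM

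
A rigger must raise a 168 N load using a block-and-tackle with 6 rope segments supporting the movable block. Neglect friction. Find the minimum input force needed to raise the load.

Block-and-tackle MA = number of supporting rope parts = 6.
Effort = load / MA = 168 / 6 = 28 N.

28 N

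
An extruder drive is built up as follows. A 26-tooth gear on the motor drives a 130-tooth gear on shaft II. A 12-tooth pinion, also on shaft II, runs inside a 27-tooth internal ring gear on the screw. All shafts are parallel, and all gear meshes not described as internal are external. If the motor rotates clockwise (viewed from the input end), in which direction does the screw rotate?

the motor → shaft II: external mesh, 1 reversal → CCW.
shaft II → the screw: internal mesh, same direction → CCW.
1 reversal in total — an odd number — so the screw turns opposite to the motor.

counterclockwise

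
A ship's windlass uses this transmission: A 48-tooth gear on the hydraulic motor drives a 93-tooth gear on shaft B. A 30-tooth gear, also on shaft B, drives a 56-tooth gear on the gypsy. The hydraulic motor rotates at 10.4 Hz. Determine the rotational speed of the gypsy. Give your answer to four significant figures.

2.876 Hz

gear mesh 93/48 = 1.9375 → 10.4/1.9375 = 5.3677 Hz
gear mesh 56/30 = 1.8667 → 5.3677/1.8667 = 2.8756 Hz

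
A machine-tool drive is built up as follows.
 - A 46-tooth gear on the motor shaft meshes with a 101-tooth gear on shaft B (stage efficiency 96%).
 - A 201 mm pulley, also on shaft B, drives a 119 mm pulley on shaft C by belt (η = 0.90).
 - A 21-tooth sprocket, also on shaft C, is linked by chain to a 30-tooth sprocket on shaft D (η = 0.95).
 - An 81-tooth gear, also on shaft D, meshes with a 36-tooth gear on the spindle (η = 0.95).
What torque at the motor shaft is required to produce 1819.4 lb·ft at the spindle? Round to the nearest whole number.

Overall ratio R = 2.1957 × 0.59204 × 1.4286 × 0.44444 = 0.82534; overall efficiency η = 0.96 × 0.90 × 0.95 × 0.95 = 0.7798.
Input torque = output torque / (R × η) = 1819.4 / (0.82534 × 0.7798) = 2827 lb·ft.

2827 lb·ft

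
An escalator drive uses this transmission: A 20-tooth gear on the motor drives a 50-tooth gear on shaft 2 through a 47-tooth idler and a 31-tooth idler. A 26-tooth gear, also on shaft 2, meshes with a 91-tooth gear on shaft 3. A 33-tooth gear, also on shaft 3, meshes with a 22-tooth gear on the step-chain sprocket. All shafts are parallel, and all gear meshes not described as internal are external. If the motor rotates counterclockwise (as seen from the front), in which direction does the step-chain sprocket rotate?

the motor → shaft 2: driver → idler → idler → driven is 3 external meshes, 3 reversals → CW.
shaft 2 → shaft 3: external mesh, 1 reversal → CCW.
shaft 3 → the step-chain sprocket: external mesh, 1 reversal → CW.
5 reversals in total — an odd number — so the step-chain sprocket turns opposite to the motor.

clockwise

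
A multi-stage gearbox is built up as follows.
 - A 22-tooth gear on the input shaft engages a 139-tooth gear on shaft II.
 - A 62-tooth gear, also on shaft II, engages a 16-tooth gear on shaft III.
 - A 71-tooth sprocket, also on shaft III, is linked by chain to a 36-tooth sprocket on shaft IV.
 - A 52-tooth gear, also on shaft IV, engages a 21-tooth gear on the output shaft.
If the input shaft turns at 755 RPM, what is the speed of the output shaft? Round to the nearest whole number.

Gear mesh: ratio = 139/22 = 6.3182, so shaft II turns at 755 / 6.3182 = 119.5 RPM.
Gear mesh: ratio = 16/62 = 0.25806, so shaft III turns at 119.5 / 0.25806 = 463.05 RPM.
Chain: ratio = 36/71 = 0.50704, so shaft IV turns at 463.05 / 0.50704 = 913.23 RPM.
Gear mesh: ratio = 21/52 = 0.40385, so the output shaft turns at 913.23 / 0.40385 = 2261.3 RPM.

2261 RPM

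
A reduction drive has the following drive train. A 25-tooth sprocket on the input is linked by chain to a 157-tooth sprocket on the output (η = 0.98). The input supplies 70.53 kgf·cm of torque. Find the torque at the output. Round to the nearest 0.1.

chain 157/25 = 6.28 → τ = 70.53·6.28·0.98 = 434.07 kgf·cm

434.1 kgf·cm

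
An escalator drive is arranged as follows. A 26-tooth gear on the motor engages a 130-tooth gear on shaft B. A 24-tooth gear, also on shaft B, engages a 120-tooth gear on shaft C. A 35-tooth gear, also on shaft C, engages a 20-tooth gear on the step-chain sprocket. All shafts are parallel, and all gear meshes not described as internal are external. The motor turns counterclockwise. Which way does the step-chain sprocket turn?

clockwise

the motor → shaft B: external mesh, 1 reversal → CW.
shaft B → shaft C: external mesh, 1 reversal → CCW.
shaft C → the step-chain sprocket: external mesh, 1 reversal → CW.
3 reversals in total — an odd number — so the step-chain sprocket turns opposite to the motor.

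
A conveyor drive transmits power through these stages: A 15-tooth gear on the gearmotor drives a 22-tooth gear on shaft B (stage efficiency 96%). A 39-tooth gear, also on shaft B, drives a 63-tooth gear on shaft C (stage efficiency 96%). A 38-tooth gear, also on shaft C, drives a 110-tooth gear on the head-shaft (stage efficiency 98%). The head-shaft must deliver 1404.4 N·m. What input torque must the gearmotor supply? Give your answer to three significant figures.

227 N·m

Overall ratio R = 1.4667 × 1.6154 × 2.8947 = 6.8583; overall efficiency η = 0.96 × 0.96 × 0.98 = 0.9032.
Input torque = output torque / (R × η) = 1404.4 / (6.8583 × 0.9032) = 226.73 N·m.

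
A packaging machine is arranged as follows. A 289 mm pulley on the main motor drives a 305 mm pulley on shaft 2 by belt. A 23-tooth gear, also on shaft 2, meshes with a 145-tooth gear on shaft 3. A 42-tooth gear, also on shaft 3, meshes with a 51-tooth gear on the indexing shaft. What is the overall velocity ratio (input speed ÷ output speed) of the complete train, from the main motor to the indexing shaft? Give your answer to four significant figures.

8.079

Each stage contributes driven/driver: belt 305/289 = 1.0554, gear mesh 145/23 = 6.3043, gear mesh 51/42 = 1.2143.
Overall: 1.0554 × 6.3043 × 1.2143 = 8.0791.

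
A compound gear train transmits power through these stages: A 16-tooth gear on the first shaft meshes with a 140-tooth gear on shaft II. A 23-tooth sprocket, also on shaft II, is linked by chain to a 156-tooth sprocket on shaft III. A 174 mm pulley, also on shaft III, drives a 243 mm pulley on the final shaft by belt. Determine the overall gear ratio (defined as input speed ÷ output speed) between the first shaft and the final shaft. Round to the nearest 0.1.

Each stage contributes driven/driver: gear mesh 140/16 = 8.75, chain 156/23 = 6.7826, belt 243/174 = 1.3966.
Overall: 8.75 × 6.7826 × 1.3966 = 82.882.

82.9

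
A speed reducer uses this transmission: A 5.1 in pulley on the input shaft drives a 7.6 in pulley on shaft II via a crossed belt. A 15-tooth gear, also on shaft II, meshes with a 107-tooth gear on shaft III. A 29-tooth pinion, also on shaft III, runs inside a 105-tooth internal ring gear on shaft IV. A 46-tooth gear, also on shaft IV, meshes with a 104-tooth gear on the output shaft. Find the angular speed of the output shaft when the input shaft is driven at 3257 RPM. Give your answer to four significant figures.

37.43 RPM

the input shaft → shaft II (belt, 7.6/5.1): 3257 ÷ 1.4902 = 2185.6 RPM
shaft II → shaft III (gear mesh, 107/15): 2185.6 ÷ 7.1333 = 306.4 RPM
shaft III → shaft IV (internal gear, 105/29): 306.4 ÷ 3.6207 = 84.623 RPM
shaft IV → the output shaft (gear mesh, 104/46): 84.623 ÷ 2.2609 = 37.43 RPM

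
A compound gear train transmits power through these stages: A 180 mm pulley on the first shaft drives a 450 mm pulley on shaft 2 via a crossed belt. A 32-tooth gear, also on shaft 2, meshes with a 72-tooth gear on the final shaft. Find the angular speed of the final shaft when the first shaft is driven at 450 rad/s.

Belt: ratio = 450/180 = 2.5, so shaft 2 turns at 450 / 2.5 = 180 rad/s.
Gear mesh: ratio = 72/32 = 2.25, so the final shaft turns at 180 / 2.25 = 80 rad/s.

80 rad/s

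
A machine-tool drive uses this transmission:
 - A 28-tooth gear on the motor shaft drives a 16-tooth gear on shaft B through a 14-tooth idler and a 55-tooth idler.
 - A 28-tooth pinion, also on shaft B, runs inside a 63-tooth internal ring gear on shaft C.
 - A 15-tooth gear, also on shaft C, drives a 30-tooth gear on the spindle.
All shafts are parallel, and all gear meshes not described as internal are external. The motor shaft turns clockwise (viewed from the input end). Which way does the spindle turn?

clockwise

the motor shaft → shaft B: driver → idler → idler → driven is 3 external meshes, 3 reversals → CCW.
shaft B → shaft C: internal mesh, same direction → CCW.
shaft C → the spindle: external mesh, 1 reversal → CW.
4 reversals in total — an even number — so the spindle turns the same way as the motor shaft.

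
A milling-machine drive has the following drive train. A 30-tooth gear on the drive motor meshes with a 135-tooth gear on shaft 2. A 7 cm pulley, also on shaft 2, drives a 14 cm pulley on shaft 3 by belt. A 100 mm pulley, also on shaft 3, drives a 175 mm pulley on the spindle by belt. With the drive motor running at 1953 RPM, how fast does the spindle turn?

gear mesh 135/30 = 4.5 → 1953/4.5 = 434 RPM
belt 14/7 = 2 → 434/2 = 217 RPM
belt 175/100 = 1.75 → 217/1.75 = 124 RPM

124 RPM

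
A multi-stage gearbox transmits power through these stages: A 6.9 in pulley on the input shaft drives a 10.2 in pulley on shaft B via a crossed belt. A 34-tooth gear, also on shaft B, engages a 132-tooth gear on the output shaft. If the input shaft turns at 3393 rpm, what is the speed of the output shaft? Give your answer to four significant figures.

the input shaft → shaft B (belt, 10.2/6.9): 3393 ÷ 1.4783 = 2295.3 rpm
shaft B → the output shaft (gear mesh, 132/34): 2295.3 ÷ 3.8824 = 591.2 rpm

591.2 rpm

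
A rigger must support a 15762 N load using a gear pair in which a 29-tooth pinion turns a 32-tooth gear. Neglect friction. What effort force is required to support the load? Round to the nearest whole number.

Gear pair MA = 32/29 = 1.1034.
Effort = load / MA = 15762 / 1.1034 = 14284 N.

14284 N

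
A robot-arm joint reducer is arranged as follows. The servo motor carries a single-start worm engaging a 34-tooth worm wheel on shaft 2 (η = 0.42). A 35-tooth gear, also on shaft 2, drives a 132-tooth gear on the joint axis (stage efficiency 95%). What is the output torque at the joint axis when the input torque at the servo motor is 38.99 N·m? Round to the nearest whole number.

After the worm (34/1): 38.99 × 34 × 0.42 = 556.78 N·m
After the gear mesh (132/35): 556.78 × 3.7714 × 0.95 = 1994.9 N·m

1995 N·m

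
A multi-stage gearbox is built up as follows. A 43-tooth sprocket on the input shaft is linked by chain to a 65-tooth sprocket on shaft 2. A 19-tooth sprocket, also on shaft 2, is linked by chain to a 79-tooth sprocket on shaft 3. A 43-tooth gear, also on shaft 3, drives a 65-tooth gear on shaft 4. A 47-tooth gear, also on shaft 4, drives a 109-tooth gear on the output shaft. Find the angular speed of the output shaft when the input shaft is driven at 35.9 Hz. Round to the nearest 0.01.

1.63 Hz

chain 65/43 = 1.5116 → 35.9/1.5116 = 23.749 Hz
chain 79/19 = 4.1579 → 23.749/4.1579 = 5.7118 Hz
gear mesh 65/43 = 1.5116 → 5.7118/1.5116 = 3.7786 Hz
gear mesh 109/47 = 2.3191 → 3.7786/2.3191 = 1.6293 Hz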